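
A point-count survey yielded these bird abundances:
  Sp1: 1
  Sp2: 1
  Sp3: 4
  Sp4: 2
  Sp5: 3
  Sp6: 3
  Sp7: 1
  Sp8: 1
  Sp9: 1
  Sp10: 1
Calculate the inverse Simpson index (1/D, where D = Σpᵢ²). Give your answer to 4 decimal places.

Total N = 1+1+4+2+3+3+1+1+1+1 = 18, so the proportions are 0.05555556, 0.05555556, 0.22222222, 0.11111111, 0.16666667, 0.16666667, 0.05555556, 0.05555556, 0.05555556, 0.05555556 (working shown to 8 dp, full precision carried).
D = 0.05555556² + 0.05555556² + 0.22222222² + 0.11111111² + 0.16666667² + 0.16666667² + 0.05555556² + 0.05555556² + 0.05555556² + 0.05555556² = 0.00308642 + 0.00308642 + 0.04938272 + 0.01234568 + 0.02777778 + 0.02777778 + 0.00308642 + 0.00308642 + 0.00308642 + 0.00308642 = 0.13580247.
So 1/D = 7.363636, i.e. 7.3636 to 4 decimal places.

7.3636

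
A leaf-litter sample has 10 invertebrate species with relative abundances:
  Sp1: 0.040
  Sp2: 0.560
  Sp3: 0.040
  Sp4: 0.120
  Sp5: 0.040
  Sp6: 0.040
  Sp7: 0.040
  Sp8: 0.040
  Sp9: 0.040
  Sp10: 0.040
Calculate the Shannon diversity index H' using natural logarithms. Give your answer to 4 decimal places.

1.6092

Each pᵢ ln pᵢ term (working shown to 6 dp, full precision carried): 0.04×(-3.218876)=-0.128755, 0.56×(-0.579818)=-0.324698, 0.04×(-3.218876)=-0.128755, 0.12×(-2.120264)=-0.254432, 0.04×(-3.218876)=-0.128755, 0.04×(-3.218876)=-0.128755, 0.04×(-3.218876)=-0.128755, 0.04×(-3.218876)=-0.128755, 0.04×(-3.218876)=-0.128755, 0.04×(-3.218876)=-0.128755.
Sum = -1.609170, so H' = 1.6092.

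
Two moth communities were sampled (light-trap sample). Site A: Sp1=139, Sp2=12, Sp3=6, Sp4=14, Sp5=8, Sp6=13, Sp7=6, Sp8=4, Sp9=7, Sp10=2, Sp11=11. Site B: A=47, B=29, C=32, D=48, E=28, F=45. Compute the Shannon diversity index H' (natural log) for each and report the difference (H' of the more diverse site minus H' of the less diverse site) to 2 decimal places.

0.29

Site A: N=222, proportions 0.6261, 0.0541, 0.027, 0.0631, 0.036, 0.0586, 0.027, 0.018, 0.0315, 0.009, 0.0495, giving H' = 1.4789 (working shown to 4 dp, full precision carried).
Site B: N=229, proportions 0.2052, 0.1266, 0.1397, 0.2096, 0.1223, 0.1965, giving H' = 1.7659.
Difference = |1.4789 − 1.7659| = 0.2870, i.e. 0.29 to 2 decimal places.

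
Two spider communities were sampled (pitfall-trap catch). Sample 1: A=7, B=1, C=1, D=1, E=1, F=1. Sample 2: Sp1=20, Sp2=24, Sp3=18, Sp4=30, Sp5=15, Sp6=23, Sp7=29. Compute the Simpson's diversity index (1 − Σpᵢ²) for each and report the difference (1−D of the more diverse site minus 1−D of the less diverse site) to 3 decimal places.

0.225

Sample 1: N=12, proportions 0.58333, 0.08333, 0.08333, 0.08333, 0.08333, 0.08333, giving 1−D = 0.62500 (working shown to 5 dp, full precision carried).
Sample 2: N=159, proportions 0.12579, 0.15094, 0.11321, 0.18868, 0.09434, 0.14465, 0.18239, giving 1−D = 0.84989.
Difference = |0.62500 − 0.84989| = 0.22489, i.e. 0.225 to 3 decimal places.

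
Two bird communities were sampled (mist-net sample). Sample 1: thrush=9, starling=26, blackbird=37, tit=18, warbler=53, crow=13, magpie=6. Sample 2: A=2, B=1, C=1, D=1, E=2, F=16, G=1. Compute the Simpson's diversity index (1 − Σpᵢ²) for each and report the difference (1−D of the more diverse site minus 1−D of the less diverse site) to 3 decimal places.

0.257

Sample 1: N=162, proportions 0.05556, 0.16049, 0.2284, 0.11111, 0.32716, 0.08025, 0.03704, giving 1−D = 0.79180 (working shown to 5 dp, full precision carried).
Sample 2: N=24, proportions 0.08333, 0.04167, 0.04167, 0.04167, 0.08333, 0.66667, 0.04167, giving 1−D = 0.53472.
Difference = |0.79180 − 0.53472| = 0.25708, i.e. 0.257 to 3 decimal places.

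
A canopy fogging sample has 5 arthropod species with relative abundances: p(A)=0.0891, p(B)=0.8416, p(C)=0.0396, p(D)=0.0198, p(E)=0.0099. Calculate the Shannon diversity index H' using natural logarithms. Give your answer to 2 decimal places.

0.61

Each pᵢ ln pᵢ term (working shown to 4 dp, full precision carried): 0.0891×(-2.4180)=-0.2154, 0.8416×(-0.1725)=-0.1451, 0.0396×(-3.2289)=-0.1279, 0.0198×(-3.9221)=-0.0777, 0.0099×(-4.6152)=-0.0457.
Sum = -0.6118, so H' = 0.61.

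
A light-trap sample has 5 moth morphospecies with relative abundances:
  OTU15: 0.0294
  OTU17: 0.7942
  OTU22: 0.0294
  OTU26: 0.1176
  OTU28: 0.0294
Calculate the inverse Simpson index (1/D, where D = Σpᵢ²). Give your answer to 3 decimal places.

1.545

D = 0.0294² + 0.7942² + 0.0294² + 0.1176² + 0.0294² = 0.000864 + 0.630754 + 0.000864 + 0.013830 + 0.000864 = 0.647176 (working shown to 6 dp, full precision carried).
So 1/D = 1.54517, i.e. 1.545 to 3 decimal places.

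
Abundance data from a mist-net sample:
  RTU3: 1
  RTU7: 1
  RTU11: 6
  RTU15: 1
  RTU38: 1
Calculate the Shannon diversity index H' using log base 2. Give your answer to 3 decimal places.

Total N = 1+1+6+1+1 = 10, so the proportions are 0.1, 0.1, 0.6, 0.1, 0.1 (working shown to 5 dp, full precision carried).
Each pᵢ log₂ pᵢ term: 0.1×(-3.32193)=-0.33219, 0.1×(-3.32193)=-0.33219, 0.6×(-0.73697)=-0.44218, 0.1×(-3.32193)=-0.33219, 0.1×(-3.32193)=-0.33219.
Sum = -1.77095, so H' = 1.771.

1.771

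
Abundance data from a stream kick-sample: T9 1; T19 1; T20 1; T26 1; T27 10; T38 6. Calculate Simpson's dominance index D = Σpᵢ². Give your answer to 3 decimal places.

0.350

Total N = 1+1+1+1+10+6 = 20, so the proportions are 0.05, 0.05, 0.05, 0.05, 0.5, 0.3 (working shown to 5 dp, full precision carried).
D = 0.05² + 0.05² + 0.05² + 0.05² + 0.5² + 0.3² = 0.00250 + 0.00250 + 0.00250 + 0.00250 + 0.25000 + 0.09000 = 0.35000.
To 3 decimal places, D = 0.350.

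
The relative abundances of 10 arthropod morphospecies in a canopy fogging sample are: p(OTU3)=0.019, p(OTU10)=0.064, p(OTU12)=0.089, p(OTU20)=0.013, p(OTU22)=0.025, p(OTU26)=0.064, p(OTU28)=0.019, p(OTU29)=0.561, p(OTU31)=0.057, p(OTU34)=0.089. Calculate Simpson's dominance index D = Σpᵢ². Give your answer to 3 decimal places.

0.344

D = 0.019² + 0.064² + 0.089² + 0.013² + 0.025² + 0.064² + 0.019² + 0.561² + 0.057² + 0.089² = 0.00036 + 0.00410 + 0.00792 + 0.00017 + 0.00063 + 0.00410 + 0.00036 + 0.31472 + 0.00325 + 0.00792 = 0.34352 (working shown to 5 dp, full precision carried).
To 3 decimal places, D = 0.344.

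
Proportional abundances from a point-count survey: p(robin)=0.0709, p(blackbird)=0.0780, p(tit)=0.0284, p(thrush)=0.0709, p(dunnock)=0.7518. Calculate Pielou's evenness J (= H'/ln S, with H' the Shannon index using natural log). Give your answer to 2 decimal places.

0.55

H' = −Σ pᵢ ln pᵢ = −((-0.1876) + (-0.1990) + (-0.1011) + (-0.1876) + (-0.2145)) = 0.8899 (working shown to 4 dp, full precision carried).
With S = 5 species, ln S = 1.6094, so J = 0.8899/1.6094 = 0.5529, i.e. 0.55 to 2 decimal places.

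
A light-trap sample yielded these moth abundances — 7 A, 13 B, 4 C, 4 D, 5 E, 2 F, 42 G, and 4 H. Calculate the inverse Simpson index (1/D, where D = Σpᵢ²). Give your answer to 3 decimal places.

3.186

Total N = 7+13+4+4+5+2+42+4 = 81, so the proportions are 0.08641975, 0.16049383, 0.04938272, 0.04938272, 0.0617284, 0.02469136, 0.51851852, 0.04938272 (working shown to 8 dp, full precision carried).
D = 0.08641975² + 0.16049383² + 0.04938272² + 0.04938272² + 0.0617284² + 0.02469136² + 0.51851852² + 0.04938272² = 0.00746837 + 0.02575827 + 0.00243865 + 0.00243865 + 0.00381039 + 0.00060966 + 0.26886145 + 0.00243865 = 0.31382411.
So 1/D = 3.186498, i.e. 3.186 to 3 decimal places.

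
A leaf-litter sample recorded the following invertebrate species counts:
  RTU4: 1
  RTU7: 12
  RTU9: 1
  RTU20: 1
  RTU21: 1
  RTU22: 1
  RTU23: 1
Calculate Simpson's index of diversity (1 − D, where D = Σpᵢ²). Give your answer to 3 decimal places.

0.537

Total N = 1+12+1+1+1+1+1 = 18, so the proportions are 0.05556, 0.66667, 0.05556, 0.05556, 0.05556, 0.05556, 0.05556 (working shown to 5 dp, full precision carried).
D = 0.05556² + 0.66667² + 0.05556² + 0.05556² + 0.05556² + 0.05556² + 0.05556² = 0.00309 + 0.44444 + 0.00309 + 0.00309 + 0.00309 + 0.00309 + 0.00309 = 0.46296.
So 1 − D = 0.53704, i.e. 0.537 to 3 decimal places.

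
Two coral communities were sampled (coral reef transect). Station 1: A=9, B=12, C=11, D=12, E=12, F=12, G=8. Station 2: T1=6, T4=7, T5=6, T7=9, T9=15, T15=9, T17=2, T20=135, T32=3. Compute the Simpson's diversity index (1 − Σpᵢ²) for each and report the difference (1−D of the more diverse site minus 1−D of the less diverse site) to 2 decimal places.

0.36

Station 1: N=76, proportions 0.1184, 0.1579, 0.1447, 0.1579, 0.1579, 0.1579, 0.1053, giving 1−D = 0.8542 (working shown to 4 dp, full precision carried).
Station 2: N=192, proportions 0.0312, 0.0365, 0.0312, 0.0469, 0.0781, 0.0469, 0.0104, 0.7031, 0.0156, giving 1−D = 0.4915.
Difference = |0.8542 − 0.4915| = 0.3627, i.e. 0.36 to 2 decimal places.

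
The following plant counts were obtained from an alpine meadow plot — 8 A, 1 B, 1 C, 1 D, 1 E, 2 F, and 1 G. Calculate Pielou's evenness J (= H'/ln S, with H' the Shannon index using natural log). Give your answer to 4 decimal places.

0.7742

Total N = 8+1+1+1+1+2+1 = 15, so the proportions are 0.533333, 0.066667, 0.066667, 0.066667, 0.066667, 0.133333, 0.066667 (working shown to 6 dp, full precision carried).
H' = −Σ pᵢ ln pᵢ = −((-0.335258) + (-0.180537) + (-0.180537) + (-0.180537) + (-0.180537) + (-0.268654) + (-0.180537)) = 1.506595.
With S = 7 species, ln S = 1.945910, so J = 1.506595/1.945910 = 0.774237, i.e. 0.7742 to 4 decimal places.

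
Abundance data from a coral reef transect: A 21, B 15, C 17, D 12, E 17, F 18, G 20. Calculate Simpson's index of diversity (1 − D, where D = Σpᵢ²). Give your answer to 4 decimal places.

0.8533

Total N = 21+15+17+12+17+18+20 = 120, so the proportions are 0.175, 0.125, 0.141667, 0.1, 0.141667, 0.15, 0.166667 (working shown to 6 dp, full precision carried).
D = 0.175² + 0.125² + 0.141667² + 0.1² + 0.141667² + 0.15² + 0.166667² = 0.030625 + 0.015625 + 0.020069 + 0.010000 + 0.020069 + 0.022500 + 0.027778 = 0.146667.
So 1 − D = 0.853333, i.e. 0.8533 to 4 decimal places.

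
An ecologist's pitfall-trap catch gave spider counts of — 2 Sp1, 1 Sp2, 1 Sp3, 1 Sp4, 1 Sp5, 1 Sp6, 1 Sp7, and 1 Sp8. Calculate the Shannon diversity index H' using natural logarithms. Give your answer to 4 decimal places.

2.0432

Total N = 2+1+1+1+1+1+1+1 = 9, so the proportions are 0.222222, 0.111111, 0.111111, 0.111111, 0.111111, 0.111111, 0.111111, 0.111111 (working shown to 6 dp, full precision carried).
Each pᵢ ln pᵢ term: 0.222222×(-1.504077)=-0.334239, 0.111111×(-2.197225)=-0.244136, 0.111111×(-2.197225)=-0.244136, 0.111111×(-2.197225)=-0.244136, 0.111111×(-2.197225)=-0.244136, 0.111111×(-2.197225)=-0.244136, 0.111111×(-2.197225)=-0.244136, 0.111111×(-2.197225)=-0.244136.
Sum = -2.043192, so H' = 2.0432.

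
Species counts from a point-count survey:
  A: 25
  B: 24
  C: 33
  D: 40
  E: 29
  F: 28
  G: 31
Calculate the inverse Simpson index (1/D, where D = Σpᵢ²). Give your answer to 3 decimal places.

6.810

Total N = 25+24+33+40+29+28+31 = 210, so the proportions are 0.1190476, 0.1142857, 0.1571429, 0.1904762, 0.1380952, 0.1333333, 0.147619 (working shown to 7 dp, full precision carried).
D = 0.1190476² + 0.1142857² + 0.1571429² + 0.1904762² + 0.1380952² + 0.1333333² + 0.147619² = 0.0141723 + 0.0130612 + 0.0246939 + 0.0362812 + 0.0190703 + 0.0177778 + 0.0217914 = 0.1468481.
So 1/D = 6.80976, i.e. 6.810 to 3 decimal places.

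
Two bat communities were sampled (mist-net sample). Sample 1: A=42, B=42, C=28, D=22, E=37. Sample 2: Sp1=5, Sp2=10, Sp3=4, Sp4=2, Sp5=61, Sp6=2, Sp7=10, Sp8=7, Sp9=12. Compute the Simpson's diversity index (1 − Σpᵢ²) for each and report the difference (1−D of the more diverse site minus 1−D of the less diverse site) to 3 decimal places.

Sample 1: N=171, proportions 0.24561, 0.24561, 0.16374, 0.12865, 0.21637, giving 1−D = 0.78917 (working shown to 5 dp, full precision carried).
Sample 2: N=113, proportions 0.04425, 0.0885, 0.0354, 0.0177, 0.53982, 0.0177, 0.0885, 0.06195, 0.10619, giving 1−D = 0.67398.
Difference = |0.78917 − 0.67398| = 0.11519, i.e. 0.115 to 3 decimal places.

0.115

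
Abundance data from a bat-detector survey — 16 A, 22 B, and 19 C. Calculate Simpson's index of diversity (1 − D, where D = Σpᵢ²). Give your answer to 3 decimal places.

0.661

Total N = 16+22+19 = 57, so the proportions are 0.2807, 0.38596, 0.33333 (working shown to 5 dp, full precision carried).
D = 0.2807² + 0.38596² + 0.33333² = 0.07879 + 0.14897 + 0.11111 = 0.33887.
So 1 − D = 0.66113, i.e. 0.661 to 3 decimal places.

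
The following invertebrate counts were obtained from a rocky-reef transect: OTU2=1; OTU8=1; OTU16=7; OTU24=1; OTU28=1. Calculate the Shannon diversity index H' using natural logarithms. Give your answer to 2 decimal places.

Total N = 1+1+7+1+1 = 11, so the proportions are 0.0909, 0.0909, 0.6364, 0.0909, 0.0909 (working shown to 4 dp, full precision carried).
Each pᵢ ln pᵢ term: 0.0909×(-2.3979)=-0.2180, 0.0909×(-2.3979)=-0.2180, 0.6364×(-0.4520)=-0.2876, 0.0909×(-2.3979)=-0.2180, 0.0909×(-2.3979)=-0.2180.
Sum = -1.1596, so H' = 1.16.

1.16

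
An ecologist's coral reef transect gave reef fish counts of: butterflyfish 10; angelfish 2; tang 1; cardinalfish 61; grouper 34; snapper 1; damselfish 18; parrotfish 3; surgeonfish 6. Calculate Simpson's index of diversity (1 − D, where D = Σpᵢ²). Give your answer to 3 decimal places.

0.711

Total N = 10+2+1+61+34+1+18+3+6 = 136, so the proportions are 0.07353, 0.01471, 0.00735, 0.44853, 0.25, 0.00735, 0.13235, 0.02206, 0.04412 (working shown to 5 dp, full precision carried).
D = 0.07353² + 0.01471² + 0.00735² + 0.44853² + 0.25² + 0.00735² + 0.13235² + 0.02206² + 0.04412² = 0.00541 + 0.00022 + 0.00005 + 0.20118 + 0.06250 + 0.00005 + 0.01752 + 0.00049 + 0.00195 = 0.28936.
So 1 − D = 0.71064, i.e. 0.711 to 3 decimal places.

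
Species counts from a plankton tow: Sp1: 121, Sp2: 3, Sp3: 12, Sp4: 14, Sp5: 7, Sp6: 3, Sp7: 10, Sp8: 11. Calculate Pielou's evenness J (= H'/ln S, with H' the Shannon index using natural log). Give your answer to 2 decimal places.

Total N = 121+3+12+14+7+3+10+11 = 181, so the proportions are 0.6685, 0.0166, 0.0663, 0.0773, 0.0387, 0.0166, 0.0552, 0.0608 (working shown to 4 dp, full precision carried).
H' = −Σ pᵢ ln pᵢ = −((-0.2692) + (-0.0680) + (-0.1799) + (-0.1980) + (-0.1258) + (-0.0680) + (-0.1600) + (-0.1702)) = 1.2390.
With S = 8 species, ln S = 2.0794, so J = 1.2390/2.0794 = 0.5958, i.e. 0.60 to 2 decimal places.

0.60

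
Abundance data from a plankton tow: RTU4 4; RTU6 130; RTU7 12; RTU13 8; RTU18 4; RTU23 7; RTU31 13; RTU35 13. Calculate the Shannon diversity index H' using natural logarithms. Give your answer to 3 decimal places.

1.218

Total N = 4+130+12+8+4+7+13+13 = 191, so the proportions are 0.02094, 0.68063, 0.06283, 0.04188, 0.02094, 0.03665, 0.06806, 0.06806 (working shown to 5 dp, full precision carried).
Each pᵢ ln pᵢ term: 0.02094×(-3.86598)=-0.08096, 0.68063×(-0.38474)=-0.26186, 0.06283×(-2.76737)=-0.17387, 0.04188×(-3.17283)=-0.13289, 0.02094×(-3.86598)=-0.08096, 0.03665×(-3.30636)=-0.12118, 0.06806×(-2.68732)=-0.18291, 0.06806×(-2.68732)=-0.18291.
Sum = -1.21754, so H' = 1.218.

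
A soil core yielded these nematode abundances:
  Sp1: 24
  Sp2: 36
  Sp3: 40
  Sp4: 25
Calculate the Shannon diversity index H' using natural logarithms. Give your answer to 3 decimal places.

Total N = 24+36+40+25 = 125, so the proportions are 0.192, 0.288, 0.32, 0.2 (working shown to 5 dp, full precision carried).
Each pᵢ ln pᵢ term: 0.192×(-1.65026)=-0.31685, 0.288×(-1.24479)=-0.35850, 0.32×(-1.13943)=-0.36462, 0.2×(-1.60944)=-0.32189.
Sum = -1.36186, so H' = 1.362.

1.362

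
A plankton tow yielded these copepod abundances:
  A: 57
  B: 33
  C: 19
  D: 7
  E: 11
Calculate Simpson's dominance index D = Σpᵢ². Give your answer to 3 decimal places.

0.302

Total N = 57+33+19+7+11 = 127, so the proportions are 0.44882, 0.25984, 0.14961, 0.05512, 0.08661 (working shown to 5 dp, full precision carried).
D = 0.44882² + 0.25984² + 0.14961² + 0.05512² + 0.08661² = 0.20144 + 0.06752 + 0.02238 + 0.00304 + 0.00750 = 0.30188.
To 3 decimal places, D = 0.302.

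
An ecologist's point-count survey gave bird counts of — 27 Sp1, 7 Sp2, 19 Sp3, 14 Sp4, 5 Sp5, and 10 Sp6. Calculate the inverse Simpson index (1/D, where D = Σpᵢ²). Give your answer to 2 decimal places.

Total N = 27+7+19+14+5+10 = 82, so the proportions are 0.329268, 0.085366, 0.231707, 0.170732, 0.060976, 0.121951 (working shown to 6 dp, full precision carried).
D = 0.329268² + 0.085366² + 0.231707² + 0.170732² + 0.060976² + 0.121951² = 0.108418 + 0.007287 + 0.053688 + 0.029149 + 0.003718 + 0.014872 = 0.217133.
So 1/D = 4.6055, i.e. 4.61 to 2 decimal places.

4.61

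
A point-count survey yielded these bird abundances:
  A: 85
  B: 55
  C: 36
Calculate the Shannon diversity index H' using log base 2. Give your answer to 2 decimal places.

Total N = 85+55+36 = 176, so the proportions are 0.483, 0.3125, 0.2045 (working shown to 4 dp, full precision carried).
Each pᵢ log₂ pᵢ term: 0.483×(-1.0500)=-0.5071, 0.3125×(-1.6781)=-0.5244, 0.2045×(-2.2895)=-0.4683.
Sum = -1.4998, so H' = 1.50.

1.50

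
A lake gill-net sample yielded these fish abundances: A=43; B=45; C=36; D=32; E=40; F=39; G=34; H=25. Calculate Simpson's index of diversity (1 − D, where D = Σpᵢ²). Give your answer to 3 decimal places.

Total N = 43+45+36+32+40+39+34+25 = 294, so the proportions are 0.14626, 0.15306, 0.12245, 0.10884, 0.13605, 0.13265, 0.11565, 0.08503 (working shown to 5 dp, full precision carried).
D = 0.14626² + 0.15306² + 0.12245² + 0.10884² + 0.13605² + 0.13265² + 0.11565² + 0.08503² = 0.02139 + 0.02343 + 0.01499 + 0.01185 + 0.01851 + 0.01760 + 0.01337 + 0.00723 = 0.12837.
So 1 − D = 0.87163, i.e. 0.872 to 3 decimal places.

0.872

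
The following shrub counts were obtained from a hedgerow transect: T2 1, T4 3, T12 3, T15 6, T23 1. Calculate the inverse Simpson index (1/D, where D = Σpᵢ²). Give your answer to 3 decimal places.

3.500

Total N = 1+3+3+6+1 = 14, so the proportions are 0.0714286, 0.2142857, 0.2142857, 0.4285714, 0.0714286 (working shown to 7 dp, full precision carried).
D = 0.0714286² + 0.2142857² + 0.2142857² + 0.4285714² + 0.0714286² = 0.0051020 + 0.0459184 + 0.0459184 + 0.1836735 + 0.0051020 = 0.2857143.
So 1/D = 3.50000, i.e. 3.500 to 3 decimal places.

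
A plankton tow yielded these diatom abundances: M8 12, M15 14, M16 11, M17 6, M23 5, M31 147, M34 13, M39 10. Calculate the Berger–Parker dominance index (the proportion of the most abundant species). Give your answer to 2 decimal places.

0.67

Total N = 12+14+11+6+5+147+13+10 = 218, so the proportions are 0.055, 0.0642, 0.0505, 0.0275, 0.0229, 0.6743, 0.0596, 0.0459 (working shown to 4 dp, full precision carried).
The largest proportion is 0.6743, i.e. d = 0.67 to 2 decimal places.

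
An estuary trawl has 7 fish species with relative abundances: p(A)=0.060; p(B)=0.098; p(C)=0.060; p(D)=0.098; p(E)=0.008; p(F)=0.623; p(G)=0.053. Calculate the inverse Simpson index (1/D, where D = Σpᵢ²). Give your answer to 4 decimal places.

D = 0.06² + 0.098² + 0.06² + 0.098² + 0.008² + 0.623² + 0.053² = 0.0036000 + 0.0096040 + 0.0036000 + 0.0096040 + 0.0000640 + 0.3881290 + 0.0028090 = 0.4174100 (working shown to 7 dp, full precision carried).
So 1/D = 2.395726, i.e. 2.3957 to 4 decimal places.

2.3957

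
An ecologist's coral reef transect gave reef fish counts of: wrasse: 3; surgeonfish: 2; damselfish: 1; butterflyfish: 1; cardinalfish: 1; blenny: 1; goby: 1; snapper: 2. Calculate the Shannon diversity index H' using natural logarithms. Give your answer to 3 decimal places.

Total N = 3+2+1+1+1+1+1+2 = 12, so the proportions are 0.25, 0.16667, 0.08333, 0.08333, 0.08333, 0.08333, 0.08333, 0.16667 (working shown to 5 dp, full precision carried).
Each pᵢ ln pᵢ term: 0.25×(-1.38629)=-0.34657, 0.16667×(-1.79176)=-0.29863, 0.08333×(-2.48491)=-0.20708, 0.08333×(-2.48491)=-0.20708, 0.08333×(-2.48491)=-0.20708, 0.08333×(-2.48491)=-0.20708, 0.08333×(-2.48491)=-0.20708, 0.16667×(-1.79176)=-0.29863.
Sum = -1.97920, so H' = 1.979.

1.979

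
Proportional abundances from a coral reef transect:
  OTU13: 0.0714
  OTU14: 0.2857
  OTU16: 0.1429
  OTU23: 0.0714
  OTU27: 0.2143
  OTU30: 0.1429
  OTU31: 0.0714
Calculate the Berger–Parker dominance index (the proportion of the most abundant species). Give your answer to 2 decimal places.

The largest proportion is 0.2857, i.e. d = 0.29 to 2 decimal places.

0.29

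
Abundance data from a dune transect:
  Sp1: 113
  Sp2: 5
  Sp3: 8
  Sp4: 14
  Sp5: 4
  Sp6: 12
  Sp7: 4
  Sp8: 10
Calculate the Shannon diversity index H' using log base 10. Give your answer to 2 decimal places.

0.54

Total N = 113+5+8+14+4+12+4+10 = 170, so the proportions are 0.66471, 0.02941, 0.04706, 0.08235, 0.02353, 0.07059, 0.02353, 0.05882 (working shown to 5 dp, full precision carried).
Each pᵢ log₁₀ pᵢ term: 0.66471×(-0.17737)=-0.11790, 0.02941×(-1.53148)=-0.04504, 0.04706×(-1.32736)=-0.06246, 0.08235×(-1.08432)=-0.08930, 0.02353×(-1.62839)=-0.03832, 0.07059×(-1.15127)=-0.08127, 0.02353×(-1.62839)=-0.03832, 0.05882×(-1.23045)=-0.07238.
Sum = -0.54498, so H' = 0.54.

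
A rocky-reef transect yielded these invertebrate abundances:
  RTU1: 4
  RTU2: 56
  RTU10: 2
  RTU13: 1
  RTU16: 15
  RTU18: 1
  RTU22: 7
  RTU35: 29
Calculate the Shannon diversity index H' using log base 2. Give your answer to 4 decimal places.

Total N = 4+56+2+1+15+1+7+29 = 115, so the proportions are 0.034783, 0.486957, 0.017391, 0.008696, 0.130435, 0.008696, 0.06087, 0.252174 (working shown to 6 dp, full precision carried).
Each pᵢ log₂ pᵢ term: 0.034783×(-4.845490)=-0.168539, 0.486957×(-1.038135)=-0.505527, 0.017391×(-5.845490)=-0.101661, 0.008696×(-6.845490)=-0.059526, 0.130435×(-2.938599)=-0.383296, 0.008696×(-6.845490)=-0.059526, 0.06087×(-4.038135)=-0.245800, 0.252174×(-1.987509)=-0.501198.
Sum = -2.025071, so H' = 2.0251.

2.0251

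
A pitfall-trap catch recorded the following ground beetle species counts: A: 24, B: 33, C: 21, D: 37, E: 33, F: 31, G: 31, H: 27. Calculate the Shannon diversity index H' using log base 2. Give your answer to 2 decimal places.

2.98

Total N = 24+33+21+37+33+31+31+27 = 237, so the proportions are 0.1013, 0.1392, 0.0886, 0.1561, 0.1392, 0.1308, 0.1308, 0.1139 (working shown to 4 dp, full precision carried).
Each pᵢ log₂ pᵢ term: 0.1013×(-3.3038)=-0.3346, 0.1392×(-2.8443)=-0.3960, 0.0886×(-3.4964)=-0.3098, 0.1561×(-2.6793)=-0.4183, 0.1392×(-2.8443)=-0.3960, 0.1308×(-2.9345)=-0.3838, 0.1308×(-2.9345)=-0.3838, 0.1139×(-3.1339)=-0.3570.
Sum = -2.9795, so H' = 2.98.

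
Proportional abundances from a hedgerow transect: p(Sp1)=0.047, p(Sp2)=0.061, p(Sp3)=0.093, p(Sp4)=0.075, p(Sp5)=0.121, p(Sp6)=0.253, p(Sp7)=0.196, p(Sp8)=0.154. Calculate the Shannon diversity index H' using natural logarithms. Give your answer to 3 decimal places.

1.940

Each pᵢ ln pᵢ term (working shown to 5 dp, full precision carried): 0.047×(-3.05761)=-0.14371, 0.061×(-2.79688)=-0.17061, 0.093×(-2.37516)=-0.22089, 0.075×(-2.59027)=-0.19427, 0.121×(-2.11196)=-0.25555, 0.253×(-1.37437)=-0.34771, 0.196×(-1.62964)=-0.31941, 0.154×(-1.87080)=-0.28810.
Sum = -1.94025, so H' = 1.940.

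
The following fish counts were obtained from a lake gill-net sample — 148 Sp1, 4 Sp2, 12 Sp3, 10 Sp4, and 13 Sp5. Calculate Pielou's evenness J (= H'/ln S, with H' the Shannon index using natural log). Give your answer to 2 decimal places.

Total N = 148+4+12+10+13 = 187, so the proportions are 0.7914, 0.0214, 0.0642, 0.0535, 0.0695 (working shown to 4 dp, full precision carried).
H' = −Σ pᵢ ln pᵢ = −((-0.1851) + (-0.0822) + (-0.1762) + (-0.1566) + (-0.1853)) = 0.7855.
With S = 5 species, ln S = 1.6094, so J = 0.7855/1.6094 = 0.4881, i.e. 0.49 to 2 decimal places.

0.49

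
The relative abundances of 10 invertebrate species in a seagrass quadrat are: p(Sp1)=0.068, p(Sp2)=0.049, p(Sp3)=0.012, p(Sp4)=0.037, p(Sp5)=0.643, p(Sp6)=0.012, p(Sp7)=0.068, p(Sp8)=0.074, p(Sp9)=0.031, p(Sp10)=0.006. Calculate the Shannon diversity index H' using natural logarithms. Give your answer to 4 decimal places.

1.3565

Each pᵢ ln pᵢ term (working shown to 6 dp, full precision carried): 0.068×(-2.688248)=-0.182801, 0.049×(-3.015935)=-0.147781, 0.012×(-4.422849)=-0.053074, 0.037×(-3.296837)=-0.121983, 0.643×(-0.441611)=-0.283956, 0.012×(-4.422849)=-0.053074, 0.068×(-2.688248)=-0.182801, 0.074×(-2.603690)=-0.192673, 0.031×(-3.473768)=-0.107687, 0.006×(-5.115996)=-0.030696.
Sum = -1.356525, so H' = 1.3565.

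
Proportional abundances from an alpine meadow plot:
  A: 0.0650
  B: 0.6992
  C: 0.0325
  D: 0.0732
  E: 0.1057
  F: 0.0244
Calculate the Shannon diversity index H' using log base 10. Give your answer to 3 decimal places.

0.460

Each pᵢ log₁₀ pᵢ term (working shown to 5 dp, full precision carried): 0.065×(-1.18709)=-0.07716, 0.6992×(-0.15540)=-0.10865, 0.0325×(-1.48812)=-0.04836, 0.0732×(-1.13549)=-0.08312, 0.1057×(-0.97593)=-0.10316, 0.0244×(-1.61261)=-0.03935.
Sum = -0.45980, so H' = 0.460.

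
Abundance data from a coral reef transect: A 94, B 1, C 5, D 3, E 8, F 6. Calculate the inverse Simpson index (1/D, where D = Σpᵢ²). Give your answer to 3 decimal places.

Total N = 94+1+5+3+8+6 = 117, so the proportions are 0.803419, 0.008547, 0.042735, 0.025641, 0.068376, 0.051282 (working shown to 6 dp, full precision carried).
D = 0.803419² + 0.008547² + 0.042735² + 0.025641² + 0.068376² + 0.051282² = 0.645482 + 0.000073 + 0.001826 + 0.000657 + 0.004675 + 0.002630 = 0.655344.
So 1/D = 1.52592, i.e. 1.526 to 3 decimal places.

1.526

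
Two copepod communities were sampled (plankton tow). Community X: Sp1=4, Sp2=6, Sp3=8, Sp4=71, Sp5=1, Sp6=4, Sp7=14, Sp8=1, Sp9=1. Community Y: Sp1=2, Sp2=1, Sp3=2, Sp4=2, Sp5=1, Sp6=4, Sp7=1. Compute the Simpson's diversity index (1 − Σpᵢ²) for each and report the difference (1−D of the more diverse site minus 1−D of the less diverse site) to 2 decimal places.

Community X: N=110, proportions 0.036364, 0.054545, 0.072727, 0.645455, 0.009091, 0.036364, 0.127273, 0.009091, 0.009091, giving 1−D = 0.556033 (working shown to 6 dp, full precision carried).
Community Y: N=13, proportions 0.153846, 0.076923, 0.153846, 0.153846, 0.076923, 0.307692, 0.076923, giving 1−D = 0.816568.
Difference = |0.556033 − 0.816568| = 0.260535, i.e. 0.26 to 2 decimal places.

0.26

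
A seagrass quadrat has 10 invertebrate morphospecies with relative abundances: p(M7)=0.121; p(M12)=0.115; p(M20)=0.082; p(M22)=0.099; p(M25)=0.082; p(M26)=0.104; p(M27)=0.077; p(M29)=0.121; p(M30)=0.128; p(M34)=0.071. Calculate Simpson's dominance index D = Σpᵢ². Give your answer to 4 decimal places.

D = 0.121² + 0.115² + 0.082² + 0.099² + 0.082² + 0.104² + 0.077² + 0.121² + 0.128² + 0.071² = 0.014641 + 0.013225 + 0.006724 + 0.009801 + 0.006724 + 0.010816 + 0.005929 + 0.014641 + 0.016384 + 0.005041 = 0.103926 (working shown to 6 dp, full precision carried).
To 4 decimal places, D = 0.1039.

0.1039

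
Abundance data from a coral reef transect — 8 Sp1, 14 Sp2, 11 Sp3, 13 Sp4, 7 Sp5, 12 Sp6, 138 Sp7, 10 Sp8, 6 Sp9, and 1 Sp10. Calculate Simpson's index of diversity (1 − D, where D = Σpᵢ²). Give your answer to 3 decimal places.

0.588

Total N = 8+14+11+13+7+12+138+10+6+1 = 220, so the proportions are 0.03636, 0.06364, 0.05, 0.05909, 0.03182, 0.05455, 0.62727, 0.04545, 0.02727, 0.00455 (working shown to 5 dp, full precision carried).
D = 0.03636² + 0.06364² + 0.05² + 0.05909² + 0.03182² + 0.05455² + 0.62727² + 0.04545² + 0.02727² + 0.00455² = 0.00132 + 0.00405 + 0.00250 + 0.00349 + 0.00101 + 0.00298 + 0.39347 + 0.00207 + 0.00074 + 0.00002 = 0.41165.
So 1 − D = 0.58835, i.e. 0.588 to 3 decimal places.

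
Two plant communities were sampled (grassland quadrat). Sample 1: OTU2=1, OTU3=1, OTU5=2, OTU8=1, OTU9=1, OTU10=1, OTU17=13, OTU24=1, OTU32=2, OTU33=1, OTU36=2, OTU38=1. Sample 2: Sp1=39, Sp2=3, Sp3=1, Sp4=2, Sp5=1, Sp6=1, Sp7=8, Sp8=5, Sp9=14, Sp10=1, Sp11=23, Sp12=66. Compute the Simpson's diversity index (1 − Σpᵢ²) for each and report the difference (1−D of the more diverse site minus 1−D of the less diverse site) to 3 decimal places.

Sample 1: N=27, proportions 0.03704, 0.03704, 0.07407, 0.03704, 0.03704, 0.03704, 0.48148, 0.03704, 0.07407, 0.03704, 0.07407, 0.03704, giving 1−D = 0.74074 (working shown to 5 dp, full precision carried).
Sample 2: N=164, proportions 0.2378, 0.01829, 0.0061, 0.0122, 0.0061, 0.0061, 0.04878, 0.03049, 0.08537, 0.0061, 0.14024, 0.40244, giving 1−D = 0.75059.
Difference = |0.74074 − 0.75059| = 0.00985, i.e. 0.010 to 3 decimal places.

0.010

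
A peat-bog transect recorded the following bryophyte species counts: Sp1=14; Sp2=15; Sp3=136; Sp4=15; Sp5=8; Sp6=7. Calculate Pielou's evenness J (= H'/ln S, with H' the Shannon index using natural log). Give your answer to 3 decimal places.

0.606

Total N = 14+15+136+15+8+7 = 195, so the proportions are 0.07179, 0.07692, 0.69744, 0.07692, 0.04103, 0.0359 (working shown to 5 dp, full precision carried).
H' = −Σ pᵢ ln pᵢ = −((-0.18910) + (-0.19730) + (-0.25132) + (-0.19730) + (-0.13102) + (-0.11943)) = 1.08548.
With S = 6 species, ln S = 1.79176, so J = 1.08548/1.79176 = 0.60582, i.e. 0.606 to 3 decimal places.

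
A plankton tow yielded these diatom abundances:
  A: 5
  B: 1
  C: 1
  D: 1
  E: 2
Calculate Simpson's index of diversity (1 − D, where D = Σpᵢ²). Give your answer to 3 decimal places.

0.680

Total N = 5+1+1+1+2 = 10, so the proportions are 0.5, 0.1, 0.1, 0.1, 0.2 (working shown to 5 dp, full precision carried).
D = 0.5² + 0.1² + 0.1² + 0.1² + 0.2² = 0.25000 + 0.01000 + 0.01000 + 0.01000 + 0.04000 = 0.32000.
So 1 − D = 0.68000, i.e. 0.680 to 3 decimal places.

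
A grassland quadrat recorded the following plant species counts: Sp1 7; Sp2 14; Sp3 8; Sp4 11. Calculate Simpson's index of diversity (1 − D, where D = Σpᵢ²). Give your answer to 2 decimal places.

Total N = 7+14+8+11 = 40, so the proportions are 0.175, 0.35, 0.2, 0.275 (working shown to 4 dp, full precision carried).
D = 0.175² + 0.35² + 0.2² + 0.275² = 0.0306 + 0.1225 + 0.0400 + 0.0756 = 0.2687.
So 1 − D = 0.7312, i.e. 0.73 to 2 decimal places.

0.73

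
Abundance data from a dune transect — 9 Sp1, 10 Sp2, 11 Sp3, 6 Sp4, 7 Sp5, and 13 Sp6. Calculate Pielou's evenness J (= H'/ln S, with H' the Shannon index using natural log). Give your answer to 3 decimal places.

0.982

Total N = 9+10+11+6+7+13 = 56, so the proportions are 0.16071, 0.17857, 0.19643, 0.10714, 0.125, 0.23214 (working shown to 5 dp, full precision carried).
H' = −Σ pᵢ ln pᵢ = −((-0.29381) + (-0.30764) + (-0.31968) + (-0.23931) + (-0.25993) + (-0.33902)) = 1.75939.
With S = 6 species, ln S = 1.79176, so J = 1.75939/1.79176 = 0.98193, i.e. 0.982 to 3 decimal places.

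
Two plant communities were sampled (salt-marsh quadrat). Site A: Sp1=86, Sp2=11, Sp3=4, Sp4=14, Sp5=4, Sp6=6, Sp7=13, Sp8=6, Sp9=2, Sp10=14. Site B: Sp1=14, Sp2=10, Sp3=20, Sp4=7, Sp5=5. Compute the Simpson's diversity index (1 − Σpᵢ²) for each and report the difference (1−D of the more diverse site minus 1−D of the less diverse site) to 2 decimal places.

0.07

Site A: N=160, proportions 0.5375, 0.06875, 0.025, 0.0875, 0.025, 0.0375, 0.08125, 0.0375, 0.0125, 0.0875, giving 1−D = 0.68023 (working shown to 5 dp, full precision carried).
Site B: N=56, proportions 0.25, 0.17857, 0.35714, 0.125, 0.08929, giving 1−D = 0.75446.
Difference = |0.68023 − 0.75446| = 0.07423, i.e. 0.07 to 2 decimal places.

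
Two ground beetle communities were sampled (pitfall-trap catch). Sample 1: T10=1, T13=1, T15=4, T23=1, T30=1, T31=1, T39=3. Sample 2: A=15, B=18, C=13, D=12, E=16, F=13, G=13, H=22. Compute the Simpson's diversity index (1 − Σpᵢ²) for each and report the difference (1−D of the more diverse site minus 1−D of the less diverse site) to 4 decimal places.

Sample 1: N=12, proportions 0.083333, 0.083333, 0.333333, 0.083333, 0.083333, 0.083333, 0.25, giving 1−D = 0.791667 (working shown to 6 dp, full precision carried).
Sample 2: N=122, proportions 0.122951, 0.147541, 0.106557, 0.098361, 0.131148, 0.106557, 0.106557, 0.180328, giving 1−D = 0.869659.
Difference = |0.791667 − 0.869659| = 0.077992, i.e. 0.0780 to 4 decimal places.

0.0780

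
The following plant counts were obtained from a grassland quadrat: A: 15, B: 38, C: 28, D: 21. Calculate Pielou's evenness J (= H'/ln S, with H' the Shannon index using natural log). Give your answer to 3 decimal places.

Total N = 15+38+28+21 = 102, so the proportions are 0.14706, 0.37255, 0.27451, 0.20588 (working shown to 5 dp, full precision carried).
H' = −Σ pᵢ ln pᵢ = −((-0.28190) + (-0.36785) + (-0.35488) + (-0.32539)) = 1.33001.
With S = 4 species, ln S = 1.38629, so J = 1.33001/1.38629 = 0.95940, i.e. 0.959 to 3 decimal places.

0.959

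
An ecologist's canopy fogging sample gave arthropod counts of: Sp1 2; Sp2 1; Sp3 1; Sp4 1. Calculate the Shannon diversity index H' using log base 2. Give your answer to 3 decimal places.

1.922

Total N = 2+1+1+1 = 5, so the proportions are 0.4, 0.2, 0.2, 0.2 (working shown to 5 dp, full precision carried).
Each pᵢ log₂ pᵢ term: 0.4×(-1.32193)=-0.52877, 0.2×(-2.32193)=-0.46439, 0.2×(-2.32193)=-0.46439, 0.2×(-2.32193)=-0.46439.
Sum = -1.92193, so H' = 1.922.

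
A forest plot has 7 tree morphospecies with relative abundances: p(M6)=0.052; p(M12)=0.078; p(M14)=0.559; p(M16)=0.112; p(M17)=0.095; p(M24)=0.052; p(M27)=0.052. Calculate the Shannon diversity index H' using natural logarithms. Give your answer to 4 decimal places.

1.4541

Each pᵢ ln pᵢ term (working shown to 6 dp, full precision carried): 0.052×(-2.956512)=-0.153739, 0.078×(-2.551046)=-0.198982, 0.559×(-0.581606)=-0.325118, 0.112×(-2.189256)=-0.245197, 0.095×(-2.353878)=-0.223618, 0.052×(-2.956512)=-0.153739, 0.052×(-2.956512)=-0.153739.
Sum = -1.454130, so H' = 1.4541.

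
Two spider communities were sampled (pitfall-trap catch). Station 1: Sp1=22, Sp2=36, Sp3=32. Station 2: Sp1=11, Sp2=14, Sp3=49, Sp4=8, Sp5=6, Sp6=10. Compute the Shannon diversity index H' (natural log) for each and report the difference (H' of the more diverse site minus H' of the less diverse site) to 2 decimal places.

Station 1: N=90, proportions 0.2444, 0.4, 0.3556, giving H' = 1.0786 (working shown to 4 dp, full precision carried).
Station 2: N=98, proportions 0.1122, 0.1429, 0.5, 0.0816, 0.0612, 0.102, giving H' = 1.4785.
Difference = |1.0786 − 1.4785| = 0.3999, i.e. 0.40 to 2 decimal places.

0.40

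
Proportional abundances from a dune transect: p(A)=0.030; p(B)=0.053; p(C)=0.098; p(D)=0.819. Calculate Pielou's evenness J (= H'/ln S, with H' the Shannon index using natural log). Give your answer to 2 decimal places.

H' = −Σ pᵢ ln pᵢ = −((-0.1052) + (-0.1557) + (-0.2276) + (-0.1635)) = 0.6520 (working shown to 4 dp, full precision carried).
With S = 4 species, ln S = 1.3863, so J = 0.6520/1.3863 = 0.4704, i.e. 0.47 to 2 decimal places.

0.47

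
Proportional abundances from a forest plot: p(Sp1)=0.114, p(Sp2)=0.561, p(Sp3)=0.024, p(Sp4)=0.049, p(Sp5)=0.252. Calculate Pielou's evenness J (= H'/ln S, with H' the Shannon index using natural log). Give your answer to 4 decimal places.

H' = −Σ pᵢ ln pᵢ = −((-0.247557) + (-0.324277) + (-0.089513) + (-0.147781) + (-0.347338)) = 1.156467 (working shown to 6 dp, full precision carried).
With S = 5 species, ln S = 1.609438, so J = 1.156467/1.609438 = 0.718553, i.e. 0.7186 to 4 decimal places.

0.7186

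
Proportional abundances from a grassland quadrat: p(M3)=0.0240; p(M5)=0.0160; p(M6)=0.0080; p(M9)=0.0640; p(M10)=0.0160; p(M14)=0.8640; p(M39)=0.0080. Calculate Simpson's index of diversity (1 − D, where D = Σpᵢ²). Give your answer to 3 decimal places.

D = 0.024² + 0.016² + 0.008² + 0.064² + 0.016² + 0.864² + 0.008² = 0.00058 + 0.00026 + 0.00006 + 0.00410 + 0.00026 + 0.74650 + 0.00006 = 0.75181 (working shown to 5 dp, full precision carried).
So 1 − D = 0.24819, i.e. 0.248 to 3 decimal places.

0.248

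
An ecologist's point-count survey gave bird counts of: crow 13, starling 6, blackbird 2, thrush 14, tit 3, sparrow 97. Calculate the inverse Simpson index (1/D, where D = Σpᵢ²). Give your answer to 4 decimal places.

Total N = 13+6+2+14+3+97 = 135, so the proportions are 0.0962963, 0.0444444, 0.0148148, 0.1037037, 0.0222222, 0.7185185 (working shown to 7 dp, full precision carried).
D = 0.0962963² + 0.0444444² + 0.0148148² + 0.1037037² + 0.0222222² + 0.7185185² = 0.0092730 + 0.0019753 + 0.0002195 + 0.0107545 + 0.0004938 + 0.5162689 = 0.5389849.
So 1/D = 1.855340, i.e. 1.8553 to 4 decimal places.

1.8553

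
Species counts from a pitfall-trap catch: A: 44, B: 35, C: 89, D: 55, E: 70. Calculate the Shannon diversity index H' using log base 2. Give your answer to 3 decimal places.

2.246

Total N = 44+35+89+55+70 = 293, so the proportions are 0.15017, 0.11945, 0.30375, 0.18771, 0.23891 (working shown to 5 dp, full precision carried).
Each pᵢ log₂ pᵢ term: 0.15017×(-2.73533)=-0.41077, 0.11945×(-3.06547)=-0.36618, 0.30375×(-1.71902)=-0.52216, 0.18771×(-2.41340)=-0.45303, 0.23891×(-2.06547)=-0.49346.
Sum = -2.24559, so H' = 2.246.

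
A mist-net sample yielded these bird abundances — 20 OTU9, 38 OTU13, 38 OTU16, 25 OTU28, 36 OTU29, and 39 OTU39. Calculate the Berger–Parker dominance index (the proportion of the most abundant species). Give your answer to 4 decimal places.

Total N = 20+38+38+25+36+39 = 196, so the proportions are 0.102041, 0.193878, 0.193878, 0.127551, 0.183673, 0.19898 (working shown to 6 dp, full precision carried).
The largest proportion is 0.19898, i.e. d = 0.1990 to 4 decimal places.

0.1990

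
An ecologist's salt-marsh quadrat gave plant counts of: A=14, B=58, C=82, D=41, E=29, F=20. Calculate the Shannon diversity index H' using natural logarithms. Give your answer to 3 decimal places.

Total N = 14+58+82+41+29+20 = 244, so the proportions are 0.05738, 0.2377, 0.33607, 0.16803, 0.11885, 0.08197 (working shown to 5 dp, full precision carried).
Each pᵢ ln pᵢ term: 0.05738×(-2.85811)=-0.16399, 0.2377×(-1.43673)=-0.34152, 0.33607×(-1.09045)=-0.36646, 0.16803×(-1.78360)=-0.29970, 0.11885×(-2.12987)=-0.25314, 0.08197×(-2.50144)=-0.20504.
Sum = -1.62985, so H' = 1.630.

1.630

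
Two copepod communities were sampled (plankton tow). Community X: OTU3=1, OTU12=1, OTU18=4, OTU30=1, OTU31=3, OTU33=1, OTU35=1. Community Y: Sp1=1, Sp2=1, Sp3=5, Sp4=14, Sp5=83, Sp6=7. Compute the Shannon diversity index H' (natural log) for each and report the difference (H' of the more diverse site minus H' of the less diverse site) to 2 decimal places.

0.87

Community X: N=12, proportions 0.0833, 0.0833, 0.3333, 0.0833, 0.25, 0.0833, 0.0833, giving H' = 1.7482 (working shown to 4 dp, full precision carried).
Community Y: N=111, proportions 0.009, 0.009, 0.045, 0.1261, 0.7477, 0.0631, giving H' = 0.8773.
Difference = |1.7482 − 0.8773| = 0.8709, i.e. 0.87 to 2 decimal places.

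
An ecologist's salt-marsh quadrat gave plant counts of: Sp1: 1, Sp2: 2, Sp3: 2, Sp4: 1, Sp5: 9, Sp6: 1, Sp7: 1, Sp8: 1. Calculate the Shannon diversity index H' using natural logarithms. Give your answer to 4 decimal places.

1.6377

Total N = 1+2+2+1+9+1+1+1 = 18, so the proportions are 0.055556, 0.111111, 0.111111, 0.055556, 0.5, 0.055556, 0.055556, 0.055556 (working shown to 6 dp, full precision carried).
Each pᵢ ln pᵢ term: 0.055556×(-2.890372)=-0.160576, 0.111111×(-2.197225)=-0.244136, 0.111111×(-2.197225)=-0.244136, 0.055556×(-2.890372)=-0.160576, 0.5×(-0.693147)=-0.346574, 0.055556×(-2.890372)=-0.160576, 0.055556×(-2.890372)=-0.160576, 0.055556×(-2.890372)=-0.160576.
Sum = -1.637727, so H' = 1.6377.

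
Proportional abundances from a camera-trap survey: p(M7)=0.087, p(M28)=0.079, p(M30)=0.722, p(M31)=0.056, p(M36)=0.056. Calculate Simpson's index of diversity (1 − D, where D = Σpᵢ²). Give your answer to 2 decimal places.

D = 0.087² + 0.079² + 0.722² + 0.056² + 0.056² = 0.0076 + 0.0062 + 0.5213 + 0.0031 + 0.0031 = 0.5414 (working shown to 4 dp, full precision carried).
So 1 − D = 0.4586, i.e. 0.46 to 2 decimal places.

0.46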